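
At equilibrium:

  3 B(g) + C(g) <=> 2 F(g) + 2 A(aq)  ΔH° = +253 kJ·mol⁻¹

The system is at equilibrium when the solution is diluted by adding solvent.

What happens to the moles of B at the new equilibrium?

decreases

Dilution lowers every aqueous concentration by the same factor. Δn_aq = 2 − 0 = +2, so the system shifts toward the side with more dissolved moles — to the right.
The net shift is to the right. B is a reactant, so its amount decreases.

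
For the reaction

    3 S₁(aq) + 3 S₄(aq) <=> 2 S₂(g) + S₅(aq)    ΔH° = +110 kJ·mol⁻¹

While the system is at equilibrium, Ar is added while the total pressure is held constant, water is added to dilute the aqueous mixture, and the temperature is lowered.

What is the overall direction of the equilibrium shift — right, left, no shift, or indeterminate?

cannot be determined

Adding inert gas at constant total pressure expands the volume and lowers every reacting partial pressure. With Δn_gas = 2 − 0 = +2, Q moves away from K toward the side with fewer gas moles, so the system shifts toward the side with more gas moles — to the right.
Dilution lowers every aqueous concentration by the same factor. Δn_aq = 1 − 6 = -5, so the system shifts toward the side with more dissolved moles — to the left.
The forward reaction is endothermic. Lowering T favours the exothermic direction — shift to the left.
The individual effects push in opposite directions; without quantitative information the net direction cannot be determined.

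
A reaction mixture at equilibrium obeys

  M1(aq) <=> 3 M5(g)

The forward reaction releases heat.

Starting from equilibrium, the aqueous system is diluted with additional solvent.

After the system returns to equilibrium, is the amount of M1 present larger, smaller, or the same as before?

increases

Dilution lowers every aqueous concentration by the same factor. Δn_aq = 0 − 1 = -1, so the system shifts toward the side with more dissolved moles — to the left.
The net shift is to the left. M1 is a reactant, so its amount increases.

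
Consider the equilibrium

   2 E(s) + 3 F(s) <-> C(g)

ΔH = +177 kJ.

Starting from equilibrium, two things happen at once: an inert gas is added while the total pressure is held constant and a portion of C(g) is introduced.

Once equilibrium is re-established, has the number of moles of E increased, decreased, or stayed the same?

Adding inert gas at constant total pressure expands the volume and lowers every reacting partial pressure. With Δn_gas = 1 − 0 = +1, Q moves away from K toward the side with fewer gas moles, so the system shifts toward the side with more gas moles — to the right.
Adding C (g), a product, drives the reaction to the left.
The two effects oppose each other, so the net shift — and hence the change in E — cannot be determined from the given information.

cannot be determined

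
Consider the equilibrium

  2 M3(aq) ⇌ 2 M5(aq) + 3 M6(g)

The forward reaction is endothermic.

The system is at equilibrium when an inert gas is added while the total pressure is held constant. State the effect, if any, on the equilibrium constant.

The equilibrium constant depends only on temperature. This perturbation may move the position of equilibrium, but since T is unchanged, K itself is unchanged.

unchanged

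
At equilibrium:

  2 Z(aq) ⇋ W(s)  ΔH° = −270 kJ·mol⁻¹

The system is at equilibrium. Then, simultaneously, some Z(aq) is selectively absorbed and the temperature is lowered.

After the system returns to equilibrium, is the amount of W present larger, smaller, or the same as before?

Removing Z (aq), a reactant, drives the reaction to the left.
The forward reaction is exothermic. Lowering T favours the exothermic direction — shift to the right.
The two effects oppose each other, so the net shift — and hence the change in W — cannot be determined from the given information.

cannot be determined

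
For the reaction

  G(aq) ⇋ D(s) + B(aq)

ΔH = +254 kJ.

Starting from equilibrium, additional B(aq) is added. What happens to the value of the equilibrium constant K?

The equilibrium constant depends only on temperature. This perturbation may move the position of equilibrium, but since T is unchanged, K itself is unchanged.

unchanged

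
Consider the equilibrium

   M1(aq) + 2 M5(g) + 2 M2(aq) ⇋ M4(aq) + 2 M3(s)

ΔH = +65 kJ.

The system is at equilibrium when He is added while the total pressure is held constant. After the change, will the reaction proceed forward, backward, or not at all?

left

Adding inert gas at constant total pressure expands the volume and lowers every reacting partial pressure. With Δn_gas = 0 − 2 = -2, Q moves away from K toward the side with fewer gas moles, so the system shifts toward the side with more gas moles — to the left.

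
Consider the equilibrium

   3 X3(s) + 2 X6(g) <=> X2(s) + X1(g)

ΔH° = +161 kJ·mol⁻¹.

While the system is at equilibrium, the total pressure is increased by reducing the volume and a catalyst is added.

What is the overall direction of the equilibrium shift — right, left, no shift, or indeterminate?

right

Gas moles: reactants 2, products 1 (Δn_gas = -1). Compression shifts the system toward the side with fewer moles of gas — to the right.
A catalyst speeds both forward and reverse rates equally; it changes neither Q nor K — no shift from this change.
Only the nonzero effect(s) matter; the net shift is to the right.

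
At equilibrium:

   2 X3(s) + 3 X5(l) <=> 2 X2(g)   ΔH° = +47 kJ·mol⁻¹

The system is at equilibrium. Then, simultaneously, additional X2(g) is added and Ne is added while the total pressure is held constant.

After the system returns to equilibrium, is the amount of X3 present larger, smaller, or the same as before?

Adding X2 (g), a product, drives the reaction to the left.
Adding inert gas at constant total pressure expands the volume and lowers every reacting partial pressure. With Δn_gas = 2 − 0 = +2, Q moves away from K toward the side with fewer gas moles, so the system shifts toward the side with more gas moles — to the right.
The two effects oppose each other, so the net shift — and hence the change in X3 — cannot be determined from the given information.

cannot be determined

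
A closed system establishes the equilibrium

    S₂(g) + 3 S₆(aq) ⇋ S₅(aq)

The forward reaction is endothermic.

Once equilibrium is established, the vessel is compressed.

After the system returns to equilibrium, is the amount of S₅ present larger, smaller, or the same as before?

Gas moles: reactants 1, products 0 (Δn_gas = -1). Compression shifts the system toward the side with fewer moles of gas — to the right.
The net shift is to the right. S₅ is a product, so its amount increases.

increases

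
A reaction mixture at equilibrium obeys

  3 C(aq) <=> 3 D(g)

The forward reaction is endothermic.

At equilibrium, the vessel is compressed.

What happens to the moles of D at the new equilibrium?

decreases

Gas moles: reactants 0, products 3 (Δn_gas = +3). Compression shifts the system toward the side with fewer moles of gas — to the left.
The net shift is to the left. D is a product, so its amount decreases.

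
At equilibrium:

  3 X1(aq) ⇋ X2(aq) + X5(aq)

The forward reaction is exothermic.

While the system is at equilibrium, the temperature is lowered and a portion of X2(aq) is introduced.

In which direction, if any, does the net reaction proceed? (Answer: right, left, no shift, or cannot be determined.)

The forward reaction is exothermic. Lowering T favours the exothermic direction — shift to the right.
Adding X2 (aq), a product, drives the reaction to the left.
The individual effects push in opposite directions; without quantitative information the net direction cannot be determined.

cannot be determined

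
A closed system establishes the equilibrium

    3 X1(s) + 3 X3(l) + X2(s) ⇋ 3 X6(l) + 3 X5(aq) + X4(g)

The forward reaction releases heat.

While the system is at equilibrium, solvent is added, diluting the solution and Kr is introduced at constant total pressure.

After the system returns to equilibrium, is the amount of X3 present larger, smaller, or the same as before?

decreases

Dilution lowers every aqueous concentration by the same factor. Δn_aq = 3 − 0 = +3, so the system shifts toward the side with more dissolved moles — to the right.
Adding inert gas at constant total pressure expands the volume and lowers every reacting partial pressure. With Δn_gas = 1 − 0 = +1, Q moves away from K toward the side with fewer gas moles, so the system shifts toward the side with more gas moles — to the right.
The net shift is to the right. X3 is a reactant, so its amount decreases.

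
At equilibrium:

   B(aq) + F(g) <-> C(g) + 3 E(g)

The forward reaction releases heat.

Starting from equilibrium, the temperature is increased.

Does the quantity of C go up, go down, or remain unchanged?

decreases

The forward reaction is exothermic. Raising T favours the endothermic direction — shift to the left.
The net shift is to the left. C is a product, so its amount decreases.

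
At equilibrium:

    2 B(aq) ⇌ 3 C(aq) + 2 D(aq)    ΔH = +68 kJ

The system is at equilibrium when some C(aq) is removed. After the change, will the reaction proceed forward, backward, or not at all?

right

Removing C (aq), a product, drives the reaction to the right.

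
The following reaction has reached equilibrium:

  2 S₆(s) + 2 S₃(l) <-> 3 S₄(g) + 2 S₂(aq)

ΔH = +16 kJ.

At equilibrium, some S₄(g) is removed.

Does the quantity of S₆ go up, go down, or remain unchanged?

Removing S₄ (g), a product, drives the reaction to the right.
The net shift is to the right. S₆ is a reactant, so its amount decreases.

decreases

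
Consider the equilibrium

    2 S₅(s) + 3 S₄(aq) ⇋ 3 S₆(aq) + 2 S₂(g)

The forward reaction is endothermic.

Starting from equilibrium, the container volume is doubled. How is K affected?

The equilibrium constant depends only on temperature. This perturbation may move the position of equilibrium, but since T is unchanged, K itself is unchanged.

unchanged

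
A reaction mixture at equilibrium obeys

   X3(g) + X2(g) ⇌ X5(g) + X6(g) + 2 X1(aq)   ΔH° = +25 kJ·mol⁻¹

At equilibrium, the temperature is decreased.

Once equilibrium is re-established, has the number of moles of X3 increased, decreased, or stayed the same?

The forward reaction is endothermic. Lowering T favours the exothermic direction — shift to the left.
The net shift is to the left. X3 is a reactant, so its amount increases.

increases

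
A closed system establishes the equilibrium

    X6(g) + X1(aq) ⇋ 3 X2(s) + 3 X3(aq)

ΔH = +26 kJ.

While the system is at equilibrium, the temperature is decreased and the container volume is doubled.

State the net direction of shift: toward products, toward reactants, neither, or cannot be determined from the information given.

The forward reaction is endothermic. Lowering T favours the exothermic direction — shift to the left.
Gas moles: reactants 1, products 0 (Δn_gas = -1). Expansion shifts the system toward the side with more moles of gas — to the left.
All effects act in the same direction — net shift to the left.

left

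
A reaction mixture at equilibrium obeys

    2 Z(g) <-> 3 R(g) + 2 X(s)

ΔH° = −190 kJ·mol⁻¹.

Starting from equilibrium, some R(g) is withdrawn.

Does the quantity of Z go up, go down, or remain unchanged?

Removing R (g), a product, drives the reaction to the right.
The net shift is to the right. Z is a reactant, so its amount decreases.

decreases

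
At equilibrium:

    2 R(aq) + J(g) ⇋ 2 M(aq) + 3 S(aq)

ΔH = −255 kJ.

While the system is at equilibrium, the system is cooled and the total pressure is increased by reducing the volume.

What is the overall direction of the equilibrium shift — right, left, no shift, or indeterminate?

The forward reaction is exothermic. Lowering T favours the exothermic direction — shift to the right.
Gas moles: reactants 1, products 0 (Δn_gas = -1). Compression shifts the system toward the side with fewer moles of gas — to the right.
All effects act in the same direction — net shift to the right.

right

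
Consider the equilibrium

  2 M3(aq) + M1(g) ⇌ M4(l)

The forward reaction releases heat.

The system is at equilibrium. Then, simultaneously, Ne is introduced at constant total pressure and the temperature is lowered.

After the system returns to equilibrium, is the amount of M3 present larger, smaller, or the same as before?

Adding inert gas at constant total pressure expands the volume and lowers every reacting partial pressure. With Δn_gas = 0 − 1 = -1, Q moves away from K toward the side with fewer gas moles, so the system shifts toward the side with more gas moles — to the left.
The forward reaction is exothermic. Lowering T favours the exothermic direction — shift to the right.
The two effects oppose each other, so the net shift — and hence the change in M3 — cannot be determined from the given information.

cannot be determined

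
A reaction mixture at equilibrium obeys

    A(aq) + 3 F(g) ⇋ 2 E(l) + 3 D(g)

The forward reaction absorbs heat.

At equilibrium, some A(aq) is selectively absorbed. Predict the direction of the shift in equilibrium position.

Removing A (aq), a reactant, drives the reaction to the left.

left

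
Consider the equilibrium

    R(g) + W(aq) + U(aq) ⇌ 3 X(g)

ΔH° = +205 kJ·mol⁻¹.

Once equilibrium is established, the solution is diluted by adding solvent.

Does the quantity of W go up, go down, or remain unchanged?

Dilution lowers every aqueous concentration by the same factor. Δn_aq = 0 − 2 = -2, so the system shifts toward the side with more dissolved moles — to the left.
The net shift is to the left. W is a reactant, so its amount increases.

increases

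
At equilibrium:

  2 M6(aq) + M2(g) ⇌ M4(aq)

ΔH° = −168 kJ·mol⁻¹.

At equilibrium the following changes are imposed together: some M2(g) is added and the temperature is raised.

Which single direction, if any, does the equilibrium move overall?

Adding M2 (g), a reactant, drives the reaction to the right.
The forward reaction is exothermic. Raising T favours the endothermic direction — shift to the left.
The individual effects push in opposite directions; without quantitative information the net direction cannot be determined.

cannot be determined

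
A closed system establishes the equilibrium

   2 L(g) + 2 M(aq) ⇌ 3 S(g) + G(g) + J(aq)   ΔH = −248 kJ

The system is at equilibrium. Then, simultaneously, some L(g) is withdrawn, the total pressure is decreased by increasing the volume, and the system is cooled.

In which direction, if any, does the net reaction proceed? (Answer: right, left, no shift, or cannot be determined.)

Removing L (g), a reactant, drives the reaction to the left.
Gas moles: reactants 2, products 4 (Δn_gas = +2). Expansion shifts the system toward the side with more moles of gas — to the right.
The forward reaction is exothermic. Lowering T favours the exothermic direction — shift to the right.
The individual effects push in opposite directions; without quantitative information the net direction cannot be determined.

cannot be determined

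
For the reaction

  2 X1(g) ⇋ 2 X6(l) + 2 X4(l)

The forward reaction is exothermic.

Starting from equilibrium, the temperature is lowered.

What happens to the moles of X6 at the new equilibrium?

The forward reaction is exothermic. Lowering T favours the exothermic direction — shift to the right.
The net shift is to the right. X6 is a product, so its amount increases.

increases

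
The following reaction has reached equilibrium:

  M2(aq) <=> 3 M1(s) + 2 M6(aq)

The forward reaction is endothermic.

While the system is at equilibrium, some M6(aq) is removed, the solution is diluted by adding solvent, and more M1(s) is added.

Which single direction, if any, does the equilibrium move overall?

Removing M6 (aq), a product, drives the reaction to the right.
Dilution lowers every aqueous concentration by the same factor. Δn_aq = 2 − 1 = +1, so the system shifts toward the side with more dissolved moles — to the right.
M1 is a pure solid; its activity is 1 regardless of amount, so Q is unaffected — no shift from this change.
Only the nonzero effect(s) matter; the net shift is to the right.

right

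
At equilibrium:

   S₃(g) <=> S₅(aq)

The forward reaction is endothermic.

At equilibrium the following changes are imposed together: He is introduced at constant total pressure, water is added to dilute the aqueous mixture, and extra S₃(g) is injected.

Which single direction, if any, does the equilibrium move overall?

Adding inert gas at constant total pressure expands the volume and lowers every reacting partial pressure. With Δn_gas = 0 − 1 = -1, Q moves away from K toward the side with fewer gas moles, so the system shifts toward the side with more gas moles — to the left.
Dilution lowers every aqueous concentration by the same factor. Δn_aq = 1 − 0 = +1, so the system shifts toward the side with more dissolved moles — to the right.
Adding S₃ (g), a reactant, drives the reaction to the right.
The individual effects push in opposite directions; without quantitative information the net direction cannot be determined.

cannot be determined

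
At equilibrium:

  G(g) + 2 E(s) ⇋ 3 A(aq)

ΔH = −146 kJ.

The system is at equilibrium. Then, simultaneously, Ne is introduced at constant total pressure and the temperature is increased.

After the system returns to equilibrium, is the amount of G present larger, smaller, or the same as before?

increases

Adding inert gas at constant total pressure expands the volume and lowers every reacting partial pressure. With Δn_gas = 0 − 1 = -1, Q moves away from K toward the side with fewer gas moles, so the system shifts toward the side with more gas moles — to the left.
The forward reaction is exothermic. Raising T favours the endothermic direction — shift to the left.
The net shift is to the left. G is a reactant, so its amount increases.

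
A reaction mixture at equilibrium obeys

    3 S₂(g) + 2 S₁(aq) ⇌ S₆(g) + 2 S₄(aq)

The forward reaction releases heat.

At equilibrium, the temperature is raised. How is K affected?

K depends on temperature via the van 't Hoff relation. The forward reaction is exothermic, so raising T decreases K.

decreases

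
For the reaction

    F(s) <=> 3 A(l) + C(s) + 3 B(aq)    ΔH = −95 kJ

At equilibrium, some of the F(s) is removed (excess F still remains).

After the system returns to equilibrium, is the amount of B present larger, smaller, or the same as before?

unchanged

F is a pure solid; its activity is 1 regardless of amount, so Q is unaffected — no shift from this change.
No net shift occurs, so the amount of B is unchanged.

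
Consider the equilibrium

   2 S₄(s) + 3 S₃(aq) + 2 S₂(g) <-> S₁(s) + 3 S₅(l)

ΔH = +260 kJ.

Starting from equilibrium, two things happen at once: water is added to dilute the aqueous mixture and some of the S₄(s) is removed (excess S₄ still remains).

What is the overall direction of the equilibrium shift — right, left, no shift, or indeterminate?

Dilution lowers every aqueous concentration by the same factor. Δn_aq = 0 − 3 = -3, so the system shifts toward the side with more dissolved moles — to the left.
S₄ is a pure solid; its activity is 1 regardless of amount, so Q is unaffected — no shift from this change.
Only the nonzero effect(s) matter; the net shift is to the left.

left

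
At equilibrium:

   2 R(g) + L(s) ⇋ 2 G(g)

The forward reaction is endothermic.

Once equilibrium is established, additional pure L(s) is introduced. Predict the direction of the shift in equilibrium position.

L is a pure solid; its activity is 1 regardless of amount, so Q is unaffected — no shift from this change.

no shift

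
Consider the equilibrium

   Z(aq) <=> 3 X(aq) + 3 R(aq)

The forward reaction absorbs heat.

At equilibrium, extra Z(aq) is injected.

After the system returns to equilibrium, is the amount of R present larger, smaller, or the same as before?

Adding Z (aq), a reactant, drives the reaction to the right.
The net shift is to the right. R is a product, so its amount increases.

increases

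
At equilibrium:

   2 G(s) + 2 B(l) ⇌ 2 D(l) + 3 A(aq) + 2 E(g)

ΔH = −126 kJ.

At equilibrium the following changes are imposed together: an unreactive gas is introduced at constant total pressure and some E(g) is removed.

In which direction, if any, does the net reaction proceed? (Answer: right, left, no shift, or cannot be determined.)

Adding inert gas at constant total pressure expands the volume and lowers every reacting partial pressure. With Δn_gas = 2 − 0 = +2, Q moves away from K toward the side with fewer gas moles, so the system shifts toward the side with more gas moles — to the right.
Removing E (g), a product, drives the reaction to the right.
All effects act in the same direction — net shift to the right.

right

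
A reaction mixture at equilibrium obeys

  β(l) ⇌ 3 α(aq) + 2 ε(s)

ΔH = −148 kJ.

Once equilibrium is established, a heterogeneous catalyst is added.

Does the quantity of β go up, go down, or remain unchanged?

unchanged

A catalyst speeds both forward and reverse rates equally; it changes neither Q nor K — no shift from this change.
No net shift occurs, so the amount of β is unchanged.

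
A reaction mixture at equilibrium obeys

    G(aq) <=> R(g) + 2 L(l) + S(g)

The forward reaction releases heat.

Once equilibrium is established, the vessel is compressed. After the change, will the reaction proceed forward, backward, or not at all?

Gas moles: reactants 0, products 2 (Δn_gas = +2). Compression shifts the system toward the side with fewer moles of gas — to the left.

left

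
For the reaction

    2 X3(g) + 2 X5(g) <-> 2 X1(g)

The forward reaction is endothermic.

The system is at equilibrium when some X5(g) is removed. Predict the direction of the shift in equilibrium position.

Removing X5 (g), a reactant, drives the reaction to the left.

left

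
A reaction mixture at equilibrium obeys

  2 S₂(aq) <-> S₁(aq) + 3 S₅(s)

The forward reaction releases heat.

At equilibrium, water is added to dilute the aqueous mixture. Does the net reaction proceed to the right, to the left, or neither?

left

Dilution lowers every aqueous concentration by the same factor. Δn_aq = 1 − 2 = -1, so the system shifts toward the side with more dissolved moles — to the left.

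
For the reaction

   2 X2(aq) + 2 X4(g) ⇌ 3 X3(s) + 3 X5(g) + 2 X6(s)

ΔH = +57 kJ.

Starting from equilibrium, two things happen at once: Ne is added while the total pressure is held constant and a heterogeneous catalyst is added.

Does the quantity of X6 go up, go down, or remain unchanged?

Adding inert gas at constant total pressure expands the volume and lowers every reacting partial pressure. With Δn_gas = 3 − 2 = +1, Q moves away from K toward the side with fewer gas moles, so the system shifts toward the side with more gas moles — to the right.
A catalyst speeds both forward and reverse rates equally; it changes neither Q nor K — no shift from this change.
The net shift is to the right. X6 is a product, so its amount increases.

increases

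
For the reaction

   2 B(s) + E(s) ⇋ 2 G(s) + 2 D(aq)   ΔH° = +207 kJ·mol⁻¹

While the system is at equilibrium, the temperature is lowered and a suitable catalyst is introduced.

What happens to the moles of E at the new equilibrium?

increases

The forward reaction is endothermic. Lowering T favours the exothermic direction — shift to the left.
A catalyst speeds both forward and reverse rates equally; it changes neither Q nor K — no shift from this change.
The net shift is to the left. E is a reactant, so its amount increases.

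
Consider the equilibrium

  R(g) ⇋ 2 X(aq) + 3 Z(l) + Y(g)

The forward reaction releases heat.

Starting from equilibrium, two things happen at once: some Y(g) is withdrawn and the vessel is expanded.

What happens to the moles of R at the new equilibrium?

decreases

Removing Y (g), a product, drives the reaction to the right.
Gas moles: reactants 1, products 1. Δn_gas = 0, so a volume change leaves Q equal to K — no shift from this change.
The net shift is to the right. R is a reactant, so its amount decreases.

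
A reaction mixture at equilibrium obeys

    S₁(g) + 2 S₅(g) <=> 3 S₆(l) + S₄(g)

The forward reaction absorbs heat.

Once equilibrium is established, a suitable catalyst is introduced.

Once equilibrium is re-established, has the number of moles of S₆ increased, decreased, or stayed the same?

unchanged

A catalyst speeds both forward and reverse rates equally; it changes neither Q nor K — no shift from this change.
No net shift occurs, so the amount of S₆ is unchanged.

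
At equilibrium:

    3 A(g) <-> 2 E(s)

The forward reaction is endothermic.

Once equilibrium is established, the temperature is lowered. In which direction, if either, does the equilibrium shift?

left

The forward reaction is endothermic. Lowering T favours the exothermic direction — shift to the left.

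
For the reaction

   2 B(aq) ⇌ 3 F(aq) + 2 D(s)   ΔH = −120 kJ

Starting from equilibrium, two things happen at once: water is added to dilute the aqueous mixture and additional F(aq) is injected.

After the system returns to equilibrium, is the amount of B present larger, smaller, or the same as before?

Dilution lowers every aqueous concentration by the same factor. Δn_aq = 3 − 2 = +1, so the system shifts toward the side with more dissolved moles — to the right.
Adding F (aq), a product, drives the reaction to the left.
The two effects oppose each other, so the net shift — and hence the change in B — cannot be determined from the given information.

cannot be determined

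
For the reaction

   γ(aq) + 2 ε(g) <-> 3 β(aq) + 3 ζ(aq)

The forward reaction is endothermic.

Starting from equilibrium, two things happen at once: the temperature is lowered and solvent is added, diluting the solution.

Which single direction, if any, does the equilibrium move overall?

cannot be determined

The forward reaction is endothermic. Lowering T favours the exothermic direction — shift to the left.
Dilution lowers every aqueous concentration by the same factor. Δn_aq = 6 − 1 = +5, so the system shifts toward the side with more dissolved moles — to the right.
The individual effects push in opposite directions; without quantitative information the net direction cannot be determined.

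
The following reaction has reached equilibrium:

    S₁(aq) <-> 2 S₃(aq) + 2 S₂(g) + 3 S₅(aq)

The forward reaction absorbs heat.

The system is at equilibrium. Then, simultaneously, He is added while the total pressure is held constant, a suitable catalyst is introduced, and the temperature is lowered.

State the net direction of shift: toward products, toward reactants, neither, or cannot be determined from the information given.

cannot be determined

Adding inert gas at constant total pressure expands the volume and lowers every reacting partial pressure. With Δn_gas = 2 − 0 = +2, Q moves away from K toward the side with fewer gas moles, so the system shifts toward the side with more gas moles — to the right.
A catalyst speeds both forward and reverse rates equally; it changes neither Q nor K — no shift from this change.
The forward reaction is endothermic. Lowering T favours the exothermic direction — shift to the left.
The individual effects push in opposite directions; without quantitative information the net direction cannot be determined.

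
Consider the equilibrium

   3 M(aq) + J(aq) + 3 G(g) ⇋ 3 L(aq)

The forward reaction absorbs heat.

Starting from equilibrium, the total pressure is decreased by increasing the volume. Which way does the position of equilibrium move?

left

Gas moles: reactants 3, products 0 (Δn_gas = -3). Expansion shifts the system toward the side with more moles of gas — to the left.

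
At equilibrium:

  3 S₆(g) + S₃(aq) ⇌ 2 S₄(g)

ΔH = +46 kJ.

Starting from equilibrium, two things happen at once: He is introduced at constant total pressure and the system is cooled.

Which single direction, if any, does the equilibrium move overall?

left

Adding inert gas at constant total pressure expands the volume and lowers every reacting partial pressure. With Δn_gas = 2 − 3 = -1, Q moves away from K toward the side with fewer gas moles, so the system shifts toward the side with more gas moles — to the left.
The forward reaction is endothermic. Lowering T favours the exothermic direction — shift to the left.
All effects act in the same direction — net shift to the left.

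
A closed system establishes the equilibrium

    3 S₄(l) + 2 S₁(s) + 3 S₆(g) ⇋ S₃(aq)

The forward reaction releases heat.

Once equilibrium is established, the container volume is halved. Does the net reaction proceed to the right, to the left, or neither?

right

Gas moles: reactants 3, products 0 (Δn_gas = -3). Compression shifts the system toward the side with fewer moles of gas — to the right.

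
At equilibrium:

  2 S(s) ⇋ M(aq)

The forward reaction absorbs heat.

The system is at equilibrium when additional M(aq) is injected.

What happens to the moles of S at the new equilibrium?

Adding M (aq), a product, drives the reaction to the left.
The net shift is to the left. S is a reactant, so its amount increases.

increases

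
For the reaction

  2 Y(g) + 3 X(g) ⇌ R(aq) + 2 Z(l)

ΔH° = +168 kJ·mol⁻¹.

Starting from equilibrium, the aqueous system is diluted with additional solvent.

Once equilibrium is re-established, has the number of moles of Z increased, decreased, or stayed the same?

increases

Dilution lowers every aqueous concentration by the same factor. Δn_aq = 1 − 0 = +1, so the system shifts toward the side with more dissolved moles — to the right.
The net shift is to the right. Z is a product, so its amount increases.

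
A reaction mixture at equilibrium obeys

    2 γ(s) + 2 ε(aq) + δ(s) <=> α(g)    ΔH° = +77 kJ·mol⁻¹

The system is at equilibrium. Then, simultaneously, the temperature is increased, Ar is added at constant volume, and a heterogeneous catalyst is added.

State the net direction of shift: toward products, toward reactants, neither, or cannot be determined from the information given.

The forward reaction is endothermic. Raising T favours the endothermic direction — shift to the right.
At constant volume, adding an inert gas leaves every reacting species' partial pressure unchanged, so Q is unchanged — no shift from this change.
A catalyst speeds both forward and reverse rates equally; it changes neither Q nor K — no shift from this change.
Only the nonzero effect(s) matter; the net shift is to the right.

right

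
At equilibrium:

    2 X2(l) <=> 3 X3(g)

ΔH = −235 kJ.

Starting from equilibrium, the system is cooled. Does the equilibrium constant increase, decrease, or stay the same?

increases

K depends on temperature via the van 't Hoff relation. The forward reaction is exothermic, so lowering T increases K.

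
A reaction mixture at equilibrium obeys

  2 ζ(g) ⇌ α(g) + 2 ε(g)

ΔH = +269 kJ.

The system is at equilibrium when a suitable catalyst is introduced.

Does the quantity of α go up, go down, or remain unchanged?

A catalyst speeds both forward and reverse rates equally; it changes neither Q nor K — no shift from this change.
No net shift occurs, so the amount of α is unchanged.

unchanged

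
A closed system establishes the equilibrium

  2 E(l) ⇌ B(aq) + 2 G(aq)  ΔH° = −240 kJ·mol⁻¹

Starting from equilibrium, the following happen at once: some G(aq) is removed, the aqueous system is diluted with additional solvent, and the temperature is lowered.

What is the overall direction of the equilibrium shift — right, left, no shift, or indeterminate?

Removing G (aq), a product, drives the reaction to the right.
Dilution lowers every aqueous concentration by the same factor. Δn_aq = 3 − 0 = +3, so the system shifts toward the side with more dissolved moles — to the right.
The forward reaction is exothermic. Lowering T favours the exothermic direction — shift to the right.
All effects act in the same direction — net shift to the right.

right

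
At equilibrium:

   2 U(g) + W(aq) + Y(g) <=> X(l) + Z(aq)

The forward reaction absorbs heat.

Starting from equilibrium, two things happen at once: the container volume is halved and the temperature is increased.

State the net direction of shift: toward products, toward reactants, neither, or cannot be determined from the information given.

Gas moles: reactants 3, products 0 (Δn_gas = -3). Compression shifts the system toward the side with fewer moles of gas — to the right.
The forward reaction is endothermic. Raising T favours the endothermic direction — shift to the right.
All effects act in the same direction — net shift to the right.

right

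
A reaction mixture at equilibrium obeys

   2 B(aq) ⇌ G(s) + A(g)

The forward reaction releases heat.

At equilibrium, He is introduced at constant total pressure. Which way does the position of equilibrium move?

Adding inert gas at constant total pressure expands the volume and lowers every reacting partial pressure. With Δn_gas = 1 − 0 = +1, Q moves away from K toward the side with fewer gas moles, so the system shifts toward the side with more gas moles — to the right.

right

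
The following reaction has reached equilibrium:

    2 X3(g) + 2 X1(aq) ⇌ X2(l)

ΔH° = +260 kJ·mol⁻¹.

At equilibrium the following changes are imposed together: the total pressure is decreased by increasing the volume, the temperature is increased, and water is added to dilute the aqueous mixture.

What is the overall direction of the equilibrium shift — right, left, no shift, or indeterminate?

cannot be determined

Gas moles: reactants 2, products 0 (Δn_gas = -2). Expansion shifts the system toward the side with more moles of gas — to the left.
The forward reaction is endothermic. Raising T favours the endothermic direction — shift to the right.
Dilution lowers every aqueous concentration by the same factor. Δn_aq = 0 − 2 = -2, so the system shifts toward the side with more dissolved moles — to the left.
The individual effects push in opposite directions; without quantitative information the net direction cannot be determined.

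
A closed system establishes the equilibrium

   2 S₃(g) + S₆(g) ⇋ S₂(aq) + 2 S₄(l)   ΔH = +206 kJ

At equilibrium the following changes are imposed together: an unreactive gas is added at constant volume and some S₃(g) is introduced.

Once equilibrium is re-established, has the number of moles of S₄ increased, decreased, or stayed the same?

At constant volume, adding an inert gas leaves every reacting species' partial pressure unchanged, so Q is unchanged — no shift from this change.
Adding S₃ (g), a reactant, drives the reaction to the right.
The net shift is to the right. S₄ is a product, so its amount increases.

increases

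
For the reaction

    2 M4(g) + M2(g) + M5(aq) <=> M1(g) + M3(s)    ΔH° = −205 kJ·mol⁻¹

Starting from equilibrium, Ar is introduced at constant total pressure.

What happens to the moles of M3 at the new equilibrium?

decreases

Adding inert gas at constant total pressure expands the volume and lowers every reacting partial pressure. With Δn_gas = 1 − 3 = -2, Q moves away from K toward the side with fewer gas moles, so the system shifts toward the side with more gas moles — to the left.
The net shift is to the left. M3 is a product, so its amount decreases.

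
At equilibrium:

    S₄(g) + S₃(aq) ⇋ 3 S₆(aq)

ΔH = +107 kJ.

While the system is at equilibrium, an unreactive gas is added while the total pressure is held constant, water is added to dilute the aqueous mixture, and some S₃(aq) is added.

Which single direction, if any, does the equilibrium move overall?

cannot be determined

Adding inert gas at constant total pressure expands the volume and lowers every reacting partial pressure. With Δn_gas = 0 − 1 = -1, Q moves away from K toward the side with fewer gas moles, so the system shifts toward the side with more gas moles — to the left.
Dilution lowers every aqueous concentration by the same factor. Δn_aq = 3 − 1 = +2, so the system shifts toward the side with more dissolved moles — to the right.
Adding S₃ (aq), a reactant, drives the reaction to the right.
The individual effects push in opposite directions; without quantitative information the net direction cannot be determined.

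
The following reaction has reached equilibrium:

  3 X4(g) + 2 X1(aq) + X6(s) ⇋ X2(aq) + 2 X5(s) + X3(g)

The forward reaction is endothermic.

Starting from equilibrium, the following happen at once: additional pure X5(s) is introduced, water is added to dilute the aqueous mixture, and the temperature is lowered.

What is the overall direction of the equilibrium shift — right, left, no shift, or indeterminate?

left

X5 is a pure solid; its activity is 1 regardless of amount, so Q is unaffected — no shift from this change.
Dilution lowers every aqueous concentration by the same factor. Δn_aq = 1 − 2 = -1, so the system shifts toward the side with more dissolved moles — to the left.
The forward reaction is endothermic. Lowering T favours the exothermic direction — shift to the left.
Only the nonzero effect(s) matter; the net shift is to the left.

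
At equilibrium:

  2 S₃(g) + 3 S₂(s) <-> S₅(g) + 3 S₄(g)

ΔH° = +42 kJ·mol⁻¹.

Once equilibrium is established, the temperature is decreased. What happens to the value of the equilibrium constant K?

K depends on temperature via the van 't Hoff relation. The forward reaction is endothermic, so lowering T decreases K.

decreases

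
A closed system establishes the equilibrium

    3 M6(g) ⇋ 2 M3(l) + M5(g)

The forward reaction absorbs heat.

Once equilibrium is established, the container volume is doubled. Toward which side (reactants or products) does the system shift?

left

Gas moles: reactants 3, products 1 (Δn_gas = -2). Expansion shifts the system toward the side with more moles of gas — to the left.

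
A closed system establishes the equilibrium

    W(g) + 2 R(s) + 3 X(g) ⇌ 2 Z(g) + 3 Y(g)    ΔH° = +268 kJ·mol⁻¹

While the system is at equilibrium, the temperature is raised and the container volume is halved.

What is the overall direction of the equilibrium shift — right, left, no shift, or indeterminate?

The forward reaction is endothermic. Raising T favours the endothermic direction — shift to the right.
Gas moles: reactants 4, products 5 (Δn_gas = +1). Compression shifts the system toward the side with fewer moles of gas — to the left.
The individual effects push in opposite directions; without quantitative information the net direction cannot be determined.

cannot be determined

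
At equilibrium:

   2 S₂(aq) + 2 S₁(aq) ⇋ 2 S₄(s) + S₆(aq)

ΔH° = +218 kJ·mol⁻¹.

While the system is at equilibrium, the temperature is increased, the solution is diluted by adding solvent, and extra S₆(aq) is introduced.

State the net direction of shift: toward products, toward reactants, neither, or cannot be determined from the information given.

The forward reaction is endothermic. Raising T favours the endothermic direction — shift to the right.
Dilution lowers every aqueous concentration by the same factor. Δn_aq = 1 − 4 = -3, so the system shifts toward the side with more dissolved moles — to the left.
Adding S₆ (aq), a product, drives the reaction to the left.
The individual effects push in opposite directions; without quantitative information the net direction cannot be determined.

cannot be determined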